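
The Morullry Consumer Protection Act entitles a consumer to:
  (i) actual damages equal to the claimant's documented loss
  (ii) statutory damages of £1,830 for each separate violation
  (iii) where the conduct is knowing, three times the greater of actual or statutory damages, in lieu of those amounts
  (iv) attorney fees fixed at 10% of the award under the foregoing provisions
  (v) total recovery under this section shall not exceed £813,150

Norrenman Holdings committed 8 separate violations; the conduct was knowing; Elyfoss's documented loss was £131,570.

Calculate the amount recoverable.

£434,181

Statutory damages: 8 × £1,830 = £14,640
Greater of actual damages (£131,570) or statutory damages (£14,640): £131,570
Trebled: 3 × £131,570 = £394,710
Attorney fees: 10% of £394,710 = £39,471
Total before cap: £394,710 + £39,471 = £434,181
Cap at £813,150: £434,181 is within the cap, no reduction.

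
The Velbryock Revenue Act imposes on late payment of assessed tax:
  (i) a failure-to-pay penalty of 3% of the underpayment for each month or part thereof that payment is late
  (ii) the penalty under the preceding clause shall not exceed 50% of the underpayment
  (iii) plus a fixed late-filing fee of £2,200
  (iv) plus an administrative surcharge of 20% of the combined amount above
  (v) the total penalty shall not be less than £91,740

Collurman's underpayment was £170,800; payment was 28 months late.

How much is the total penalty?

Accrued rate: 3% × 28 = 84%, capped at 50% → 50%
Failure-to-pay penalty: 50% of £170,800 = £85,400
Penalty before surcharge: £85,400 + £2,200 = £87,600
Administrative surcharge: 20% of £87,600 = £17,520
Total penalty: £87,600 + £17,520 = £105,120
Minimum £91,740: £105,120 meets the minimum, no increase.

£105,120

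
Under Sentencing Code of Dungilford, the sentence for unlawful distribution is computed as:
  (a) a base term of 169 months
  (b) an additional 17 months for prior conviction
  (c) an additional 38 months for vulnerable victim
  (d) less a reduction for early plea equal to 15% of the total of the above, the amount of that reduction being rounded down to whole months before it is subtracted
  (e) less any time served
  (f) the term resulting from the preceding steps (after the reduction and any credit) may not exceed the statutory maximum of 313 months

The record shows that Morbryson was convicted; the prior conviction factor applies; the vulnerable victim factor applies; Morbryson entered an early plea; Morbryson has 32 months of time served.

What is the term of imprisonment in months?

159 months

Prior conviction enhancement: +17 months
Vulnerable victim enhancement: +38 months
Adjusted term: 169 months + 17 months + 38 months = 224 months
Early plea reduction: 15% of 224 months = 33 months (rounded down)
After reduction: 224 − 33 = 191 months
Less time served: 191 months − 32 months = 159 months
Cap at 313 months: 159 months is within the cap, no reduction.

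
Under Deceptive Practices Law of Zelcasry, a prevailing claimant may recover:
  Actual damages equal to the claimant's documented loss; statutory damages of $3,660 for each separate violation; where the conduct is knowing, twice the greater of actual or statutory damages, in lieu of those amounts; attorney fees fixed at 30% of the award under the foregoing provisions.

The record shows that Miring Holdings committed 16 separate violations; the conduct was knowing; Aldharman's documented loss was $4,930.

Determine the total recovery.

$152,256

Statutory damages: 16 × $3,660 = $58,560
Greater of actual damages ($4,930) or statutory damages ($58,560): $58,560
Doubled: 2 × $58,560 = $117,120
Attorney fees: 30% of $117,120 = $35,136
Total recovery: $117,120 + $35,136 = $152,256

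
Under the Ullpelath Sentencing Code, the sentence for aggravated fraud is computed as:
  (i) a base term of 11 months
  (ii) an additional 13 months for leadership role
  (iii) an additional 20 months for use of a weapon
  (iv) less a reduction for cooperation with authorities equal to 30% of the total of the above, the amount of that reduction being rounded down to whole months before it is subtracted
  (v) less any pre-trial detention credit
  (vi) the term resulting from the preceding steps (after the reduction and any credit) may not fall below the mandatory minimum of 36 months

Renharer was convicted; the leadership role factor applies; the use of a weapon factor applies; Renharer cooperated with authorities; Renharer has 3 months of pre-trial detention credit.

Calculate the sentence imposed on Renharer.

36 months

Leadership role enhancement: +13 months
Use of a weapon enhancement: +20 months
Adjusted term: 11 months + 13 months + 20 months = 44 months
Cooperation with authorities reduction: 30% of 44 months = 13 months (rounded down)
After reduction: 44 − 13 = 31 months
Less pre-trial detention credit: 31 months − 3 months = 28 months
Minimum 36 months: 28 months is below the minimum → 36 months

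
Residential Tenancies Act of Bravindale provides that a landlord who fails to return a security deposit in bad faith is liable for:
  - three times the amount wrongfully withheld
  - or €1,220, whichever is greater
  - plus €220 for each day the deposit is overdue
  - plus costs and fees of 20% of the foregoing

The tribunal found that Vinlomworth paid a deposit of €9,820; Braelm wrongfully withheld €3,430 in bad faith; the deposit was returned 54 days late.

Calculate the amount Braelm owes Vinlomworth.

€26,604

Trebled: 3 × €3,430 = €10,290
Minimum €1,220: €10,290 meets the minimum, no increase.
Late-return penalty: 54 × €220 = €11,880
Damages plus late penalty: €10,290 + €11,880 = €22,170
Costs and fees: 20% of €22,170 = €4,434
Total recovery: €22,170 + €4,434 = €26,604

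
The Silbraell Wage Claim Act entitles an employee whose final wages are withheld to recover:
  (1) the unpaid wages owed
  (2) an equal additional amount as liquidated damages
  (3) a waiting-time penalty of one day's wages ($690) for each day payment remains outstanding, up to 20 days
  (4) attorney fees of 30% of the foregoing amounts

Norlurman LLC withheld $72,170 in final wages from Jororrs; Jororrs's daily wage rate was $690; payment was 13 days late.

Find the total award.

Liquidated damages (equal amount): $72,170
Penalty days: min(13, 20) = 13
Waiting-time penalty: 13 × $690 = $8,970
Subtotal: $72,170 + $72,170 + $8,970 = $153,310
Attorney fees: 30% of $153,310 = $45,993
Total award: $153,310 + $45,993 = $199,303

$199,303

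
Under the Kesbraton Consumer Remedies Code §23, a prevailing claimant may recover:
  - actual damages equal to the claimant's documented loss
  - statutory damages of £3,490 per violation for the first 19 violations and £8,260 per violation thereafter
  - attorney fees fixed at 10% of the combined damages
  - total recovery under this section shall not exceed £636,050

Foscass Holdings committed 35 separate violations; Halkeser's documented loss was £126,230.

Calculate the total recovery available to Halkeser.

First 19 violations: 19 × £3,490 = £66,310
Remaining violations: (35 − 19) × £8,260 = £132,160
Statutory damages: £66,310 + £132,160 = £198,470
Combined damages: £126,230 + £198,470 = £324,700
Attorney fees: 10% of £324,700 = £32,470
Total before cap: £324,700 + £32,470 = £357,170
Cap at £636,050: £357,170 is within the cap, no reduction.

Total recovery: £357,170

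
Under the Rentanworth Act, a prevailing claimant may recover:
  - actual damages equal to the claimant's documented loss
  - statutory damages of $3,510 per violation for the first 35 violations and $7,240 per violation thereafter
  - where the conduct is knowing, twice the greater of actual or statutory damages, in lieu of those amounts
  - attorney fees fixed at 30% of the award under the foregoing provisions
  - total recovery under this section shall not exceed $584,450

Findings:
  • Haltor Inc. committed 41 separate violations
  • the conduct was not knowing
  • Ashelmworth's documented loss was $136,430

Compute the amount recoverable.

First 35 violations: 35 × $3,510 = $122,850
Remaining violations: (41 − 35) × $7,240 = $43,440
Statutory damages: $122,850 + $43,440 = $166,290
Conduct not knowing: the in-lieu enhancement does not apply.
Actual plus statutory damages: $136,430 + $166,290 = $302,720
Attorney fees: 30% of $302,720 = $90,816
Total before cap: $302,720 + $90,816 = $393,536
Cap at $584,450: $393,536 is within the cap, no reduction.

$393,536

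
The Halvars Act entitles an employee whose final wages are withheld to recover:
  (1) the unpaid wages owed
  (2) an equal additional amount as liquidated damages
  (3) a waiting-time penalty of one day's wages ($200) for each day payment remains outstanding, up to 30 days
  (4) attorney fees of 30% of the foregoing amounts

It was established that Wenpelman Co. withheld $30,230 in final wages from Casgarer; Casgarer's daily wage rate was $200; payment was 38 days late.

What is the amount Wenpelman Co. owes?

$86,398

Liquidated damages (equal amount): $30,230
Penalty days: min(38, 30) = 30
Waiting-time penalty: 30 × $200 = $6,000
Subtotal: $30,230 + $30,230 + $6,000 = $66,460
Attorney fees: 30% of $66,460 = $19,938
Total award: $66,460 + $19,938 = $86,398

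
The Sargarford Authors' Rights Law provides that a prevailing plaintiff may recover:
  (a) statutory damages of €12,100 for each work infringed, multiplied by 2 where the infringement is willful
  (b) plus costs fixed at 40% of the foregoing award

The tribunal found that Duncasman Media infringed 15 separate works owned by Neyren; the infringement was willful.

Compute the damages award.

Statutory damages: 15 × €12,100 = €181,500
Doubled: 2 × €181,500 = €363,000
Costs: 40% of €363,000 = €145,200
Award plus costs: €363,000 + €145,200 = €508,200

€508,200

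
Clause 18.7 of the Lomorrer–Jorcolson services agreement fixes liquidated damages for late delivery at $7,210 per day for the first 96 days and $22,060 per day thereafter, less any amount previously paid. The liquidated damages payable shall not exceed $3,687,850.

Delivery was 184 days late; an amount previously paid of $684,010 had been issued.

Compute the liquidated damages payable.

$1,949,430

First 96 days: 96 × $7,210 = $692,160
Remaining days: (184 − 96) × $22,060 = $1,941,280
Accrued per-day damages: $692,160 + $1,941,280 = $2,633,440
Less amount previously paid: $2,633,440 − $684,010 = $1,949,430
Cap at $3,687,850: $1,949,430 is within the cap, no reduction.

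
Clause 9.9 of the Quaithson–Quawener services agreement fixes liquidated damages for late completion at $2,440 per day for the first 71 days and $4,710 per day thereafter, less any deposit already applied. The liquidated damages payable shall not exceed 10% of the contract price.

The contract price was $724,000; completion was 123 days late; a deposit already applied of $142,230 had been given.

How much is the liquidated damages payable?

$72,400

First 71 days: 71 × $2,440 = $173,240
Remaining days: (123 − 71) × $4,710 = $244,920
Accrued per-day damages: $173,240 + $244,920 = $418,160
Less deposit already applied: $418,160 − $142,230 = $275,930
Cap: 10% of $724,000 = $72,400
Cap at $72,400: $275,930 exceeds the cap → $72,400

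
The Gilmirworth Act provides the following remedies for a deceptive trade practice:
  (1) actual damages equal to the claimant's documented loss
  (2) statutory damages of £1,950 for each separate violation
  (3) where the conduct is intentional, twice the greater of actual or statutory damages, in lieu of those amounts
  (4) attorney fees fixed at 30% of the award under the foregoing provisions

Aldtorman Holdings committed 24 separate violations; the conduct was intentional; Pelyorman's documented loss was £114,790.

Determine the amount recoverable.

£298,454

Statutory damages: 24 × £1,950 = £46,800
Greater of actual damages (£114,790) or statutory damages (£46,800): £114,790
Doubled: 2 × £114,790 = £229,580
Attorney fees: 30% of £229,580 = £68,874
Total recovery: £229,580 + £68,874 = £298,454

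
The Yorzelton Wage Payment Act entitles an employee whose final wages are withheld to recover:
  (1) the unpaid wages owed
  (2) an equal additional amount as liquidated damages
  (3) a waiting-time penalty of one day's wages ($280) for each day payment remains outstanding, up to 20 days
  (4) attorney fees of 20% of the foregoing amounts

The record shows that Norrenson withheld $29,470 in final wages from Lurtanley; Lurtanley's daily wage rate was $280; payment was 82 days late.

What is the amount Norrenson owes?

$77,448

Liquidated damages (equal amount): $29,470
Penalty days: min(82, 20) = 20
Waiting-time penalty: 20 × $280 = $5,600
Subtotal: $29,470 + $29,470 + $5,600 = $64,540
Attorney fees: 20% of $64,540 = $12,908
Total award: $64,540 + $12,908 = $77,448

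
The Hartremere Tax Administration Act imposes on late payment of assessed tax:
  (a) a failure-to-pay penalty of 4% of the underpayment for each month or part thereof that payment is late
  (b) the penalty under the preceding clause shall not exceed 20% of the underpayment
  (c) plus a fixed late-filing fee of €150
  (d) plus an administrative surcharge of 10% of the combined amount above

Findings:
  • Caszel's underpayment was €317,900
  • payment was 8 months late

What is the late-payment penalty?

€70,103

Accrued rate: 4% × 8 = 32%, capped at 20% → 20%
Failure-to-pay penalty: 20% of €317,900 = €63,580
Penalty before surcharge: €63,580 + €150 = €63,730
Administrative surcharge: 10% of €63,730 = €6,373
Total penalty: €63,730 + €6,373 = €70,103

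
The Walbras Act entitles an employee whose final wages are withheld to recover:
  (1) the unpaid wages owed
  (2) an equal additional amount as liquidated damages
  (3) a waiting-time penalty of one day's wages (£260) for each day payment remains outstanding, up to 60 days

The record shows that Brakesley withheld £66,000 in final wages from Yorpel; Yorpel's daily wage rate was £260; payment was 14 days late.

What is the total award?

Liquidated damages (equal amount): £66,000
Penalty days: min(14, 60) = 14
Waiting-time penalty: 14 × £260 = £3,640
Total award: £66,000 + £66,000 + £3,640 = £135,640

£135,640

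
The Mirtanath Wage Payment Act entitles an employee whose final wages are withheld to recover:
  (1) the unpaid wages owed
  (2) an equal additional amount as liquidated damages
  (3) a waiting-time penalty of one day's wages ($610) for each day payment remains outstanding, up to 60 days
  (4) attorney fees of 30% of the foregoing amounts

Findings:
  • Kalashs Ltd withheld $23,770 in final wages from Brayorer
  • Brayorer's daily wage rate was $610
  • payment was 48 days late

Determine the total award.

$99,866

Liquidated damages (equal amount): $23,770
Penalty days: min(48, 60) = 48
Waiting-time penalty: 48 × $610 = $29,280
Subtotal: $23,770 + $23,770 + $29,280 = $76,820
Attorney fees: 30% of $76,820 = $23,046
Total award: $76,820 + $23,046 = $99,866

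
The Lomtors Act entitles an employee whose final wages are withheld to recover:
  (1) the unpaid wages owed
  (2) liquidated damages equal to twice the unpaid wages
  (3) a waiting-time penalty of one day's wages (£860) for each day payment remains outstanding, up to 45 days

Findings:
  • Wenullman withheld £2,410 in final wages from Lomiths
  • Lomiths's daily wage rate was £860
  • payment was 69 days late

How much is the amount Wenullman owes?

Total award: £45,930

Doubled: 2 × £2,410 = £4,820
Penalty days: min(69, 45) = 45
Waiting-time penalty: 45 × £860 = £38,700
Total award: £2,410 + £4,820 + £38,700 = £45,930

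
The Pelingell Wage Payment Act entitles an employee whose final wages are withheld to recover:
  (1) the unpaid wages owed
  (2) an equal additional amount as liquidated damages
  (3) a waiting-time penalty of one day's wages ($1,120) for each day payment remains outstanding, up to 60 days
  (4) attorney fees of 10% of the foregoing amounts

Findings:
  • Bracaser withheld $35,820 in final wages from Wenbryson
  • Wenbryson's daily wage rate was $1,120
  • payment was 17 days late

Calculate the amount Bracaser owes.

Liquidated damages (equal amount): $35,820
Penalty days: min(17, 60) = 17
Waiting-time penalty: 17 × $1,120 = $19,040
Subtotal: $35,820 + $35,820 + $19,040 = $90,680
Attorney fees: 10% of $90,680 = $9,068
Total award: $90,680 + $9,068 = $99,748

$99,748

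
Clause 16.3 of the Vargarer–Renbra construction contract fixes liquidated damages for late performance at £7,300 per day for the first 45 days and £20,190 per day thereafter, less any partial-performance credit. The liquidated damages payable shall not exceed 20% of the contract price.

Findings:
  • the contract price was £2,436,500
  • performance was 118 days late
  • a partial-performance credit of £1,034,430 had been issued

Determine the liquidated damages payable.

First 45 days: 45 × £7,300 = £328,500
Remaining days: (118 − 45) × £20,190 = £1,473,870
Accrued per-day damages: £328,500 + £1,473,870 = £1,802,370
Less partial-performance credit: £1,802,370 − £1,034,430 = £767,940
Cap: 20% of £2,436,500 = £487,300
Cap at £487,300: £767,940 exceeds the cap → £487,300

£487,300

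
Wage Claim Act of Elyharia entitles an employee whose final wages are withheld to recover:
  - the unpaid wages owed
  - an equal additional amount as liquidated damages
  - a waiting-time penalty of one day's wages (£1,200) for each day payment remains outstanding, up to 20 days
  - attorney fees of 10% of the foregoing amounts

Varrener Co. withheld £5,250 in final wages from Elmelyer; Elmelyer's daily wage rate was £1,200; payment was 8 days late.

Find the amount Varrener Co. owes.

Total award: £22,110

Liquidated damages (equal amount): £5,250
Penalty days: min(8, 20) = 8
Waiting-time penalty: 8 × £1,200 = £9,600
Subtotal: £5,250 + £5,250 + £9,600 = £20,100
Attorney fees: 10% of £20,100 = £2,010
Total award: £20,100 + £2,010 = £22,110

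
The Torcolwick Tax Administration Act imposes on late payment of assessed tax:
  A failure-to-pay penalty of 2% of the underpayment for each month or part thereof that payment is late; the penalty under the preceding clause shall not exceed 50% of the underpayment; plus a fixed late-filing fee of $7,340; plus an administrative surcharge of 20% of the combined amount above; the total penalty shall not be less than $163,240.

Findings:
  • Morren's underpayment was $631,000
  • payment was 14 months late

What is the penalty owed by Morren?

Accrued rate: 2% × 14 = 28%, capped at 50% → 28%
Failure-to-pay penalty: 28% of $631,000 = $176,680
Penalty before surcharge: $176,680 + $7,340 = $184,020
Administrative surcharge: 20% of $184,020 = $36,804
Total penalty: $184,020 + $36,804 = $220,824
Minimum $163,240: $220,824 meets the minimum, no increase.

Penalty: $220,824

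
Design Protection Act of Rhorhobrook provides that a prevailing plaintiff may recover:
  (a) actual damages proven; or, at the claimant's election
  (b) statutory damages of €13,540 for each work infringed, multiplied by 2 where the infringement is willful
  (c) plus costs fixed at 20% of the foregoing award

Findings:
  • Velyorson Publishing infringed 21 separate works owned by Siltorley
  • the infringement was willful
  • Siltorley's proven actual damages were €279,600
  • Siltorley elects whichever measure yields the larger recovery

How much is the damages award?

Statutory damages: 21 × €13,540 = €284,340
Doubled: 2 × €284,340 = €568,680
Greater of actual damages (€279,600) or enhanced statutory damages (€568,680): €568,680
Costs: 20% of €568,680 = €113,736
Award plus costs: €568,680 + €113,736 = €682,416

€682,416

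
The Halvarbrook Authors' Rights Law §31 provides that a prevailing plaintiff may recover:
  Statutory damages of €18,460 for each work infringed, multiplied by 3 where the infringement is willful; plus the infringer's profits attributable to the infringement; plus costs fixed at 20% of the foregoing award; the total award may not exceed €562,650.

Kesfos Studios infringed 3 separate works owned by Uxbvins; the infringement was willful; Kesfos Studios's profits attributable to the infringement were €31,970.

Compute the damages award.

Statutory damages: 3 × €18,460 = €55,380
Trebled: 3 × €55,380 = €166,140
Combined award: €166,140 + €31,970 = €198,110
Costs: 20% of €198,110 = €39,622
Award plus costs: €198,110 + €39,622 = €237,732
Cap at €562,650: €237,732 is within the cap, no reduction.

Award: €237,732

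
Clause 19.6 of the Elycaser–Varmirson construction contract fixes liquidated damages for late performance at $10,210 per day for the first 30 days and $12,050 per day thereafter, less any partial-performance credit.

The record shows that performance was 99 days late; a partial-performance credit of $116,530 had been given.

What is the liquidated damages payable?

$1,021,220

First 30 days: 30 × $10,210 = $306,300
Remaining days: (99 − 30) × $12,050 = $831,450
Accrued per-day damages: $306,300 + $831,450 = $1,137,750
Less partial-performance credit: $1,137,750 − $116,530 = $1,021,220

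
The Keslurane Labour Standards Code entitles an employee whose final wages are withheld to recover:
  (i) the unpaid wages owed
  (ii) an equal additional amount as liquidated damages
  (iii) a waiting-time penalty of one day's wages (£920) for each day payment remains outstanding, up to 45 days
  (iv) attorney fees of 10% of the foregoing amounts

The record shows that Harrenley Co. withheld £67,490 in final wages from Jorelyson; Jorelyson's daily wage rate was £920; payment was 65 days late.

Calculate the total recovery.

Liquidated damages (equal amount): £67,490
Penalty days: min(65, 45) = 45
Waiting-time penalty: 45 × £920 = £41,400
Subtotal: £67,490 + £67,490 + £41,400 = £176,380
Attorney fees: 10% of £176,380 = £17,638
Total award: £176,380 + £17,638 = £194,018

£194,018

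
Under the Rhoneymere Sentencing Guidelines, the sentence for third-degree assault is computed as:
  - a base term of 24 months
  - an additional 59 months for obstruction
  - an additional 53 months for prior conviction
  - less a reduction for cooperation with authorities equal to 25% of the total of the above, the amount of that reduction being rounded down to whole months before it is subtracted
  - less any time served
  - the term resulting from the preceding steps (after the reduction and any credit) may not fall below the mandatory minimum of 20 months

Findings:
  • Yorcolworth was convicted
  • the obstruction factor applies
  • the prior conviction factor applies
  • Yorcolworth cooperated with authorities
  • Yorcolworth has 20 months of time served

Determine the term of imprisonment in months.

Obstruction enhancement: +59 months
Prior conviction enhancement: +53 months
Adjusted term: 24 months + 59 months + 53 months = 136 months
Cooperation with authorities reduction: 25% of 136 months = 34 months (rounded down)
After reduction: 136 − 34 = 102 months
Less time served: 102 months − 20 months = 82 months
Minimum 20 months: 82 months meets the minimum, no increase.

82 months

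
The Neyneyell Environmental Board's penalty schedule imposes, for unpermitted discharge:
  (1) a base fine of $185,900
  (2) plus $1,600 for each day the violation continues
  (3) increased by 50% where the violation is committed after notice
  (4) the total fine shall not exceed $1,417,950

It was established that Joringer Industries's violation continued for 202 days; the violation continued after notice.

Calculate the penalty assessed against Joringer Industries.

$763,650

Per-day component: 202 × $1,600 = $323,200
Base plus per-day: $185,900 + $323,200 = $509,100
Enhancement: 50% of $509,100 = $254,550
Enhanced fine: $509,100 + $254,550 = $763,650
Cap at $1,417,950: $763,650 is within the cap, no reduction.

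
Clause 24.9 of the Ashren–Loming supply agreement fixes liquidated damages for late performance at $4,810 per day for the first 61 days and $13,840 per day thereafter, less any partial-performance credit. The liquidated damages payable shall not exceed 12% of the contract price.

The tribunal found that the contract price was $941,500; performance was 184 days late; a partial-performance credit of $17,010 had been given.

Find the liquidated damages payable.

First 61 days: 61 × $4,810 = $293,410
Remaining days: (184 − 61) × $13,840 = $1,702,320
Accrued per-day damages: $293,410 + $1,702,320 = $1,995,730
Less partial-performance credit: $1,995,730 − $17,010 = $1,978,720
Cap: 12% of $941,500 = $112,980
Cap at $112,980: $1,978,720 exceeds the cap → $112,980

Liquidated damages: $112,980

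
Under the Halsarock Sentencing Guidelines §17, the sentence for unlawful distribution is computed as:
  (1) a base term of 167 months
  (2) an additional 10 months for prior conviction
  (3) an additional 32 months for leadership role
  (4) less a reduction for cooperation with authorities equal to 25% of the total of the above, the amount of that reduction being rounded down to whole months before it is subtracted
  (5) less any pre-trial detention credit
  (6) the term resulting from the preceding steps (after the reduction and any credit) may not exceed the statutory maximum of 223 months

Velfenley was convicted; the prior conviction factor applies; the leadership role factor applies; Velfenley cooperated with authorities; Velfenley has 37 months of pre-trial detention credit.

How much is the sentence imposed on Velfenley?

Prior conviction enhancement: +10 months
Leadership role enhancement: +32 months
Adjusted term: 167 months + 10 months + 32 months = 209 months
Cooperation with authorities reduction: 25% of 209 months = 52 months (rounded down)
After reduction: 209 − 52 = 157 months
Less pre-trial detention credit: 157 months − 37 months = 120 months
Cap at 223 months: 120 months is within the cap, no reduction.

120 months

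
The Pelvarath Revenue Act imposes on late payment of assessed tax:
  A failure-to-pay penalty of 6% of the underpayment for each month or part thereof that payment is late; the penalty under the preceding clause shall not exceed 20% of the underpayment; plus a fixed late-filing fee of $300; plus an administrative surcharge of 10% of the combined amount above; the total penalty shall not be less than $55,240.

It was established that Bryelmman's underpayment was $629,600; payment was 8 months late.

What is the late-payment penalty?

$138,842

Accrued rate: 6% × 8 = 48%, capped at 20% → 20%
Failure-to-pay penalty: 20% of $629,600 = $125,920
Penalty before surcharge: $125,920 + $300 = $126,220
Administrative surcharge: 10% of $126,220 = $12,622
Total penalty: $126,220 + $12,622 = $138,842
Minimum $55,240: $138,842 meets the minimum, no increase.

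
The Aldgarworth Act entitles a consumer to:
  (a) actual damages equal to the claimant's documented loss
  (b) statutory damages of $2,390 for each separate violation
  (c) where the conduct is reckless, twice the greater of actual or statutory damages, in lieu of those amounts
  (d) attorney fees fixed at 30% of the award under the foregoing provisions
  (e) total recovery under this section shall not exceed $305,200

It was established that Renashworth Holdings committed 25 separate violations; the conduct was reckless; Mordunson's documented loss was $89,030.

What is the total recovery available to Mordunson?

Statutory damages: 25 × $2,390 = $59,750
Greater of actual damages ($89,030) or statutory damages ($59,750): $89,030
Doubled: 2 × $89,030 = $178,060
Attorney fees: 30% of $178,060 = $53,418
Total before cap: $178,060 + $53,418 = $231,478
Cap at $305,200: $231,478 is within the cap, no reduction.

$231,478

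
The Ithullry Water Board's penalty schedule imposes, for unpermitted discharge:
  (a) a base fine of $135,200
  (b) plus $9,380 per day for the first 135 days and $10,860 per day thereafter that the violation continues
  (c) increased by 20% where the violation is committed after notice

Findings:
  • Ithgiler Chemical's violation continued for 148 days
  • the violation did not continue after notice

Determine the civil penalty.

First 135 days: 135 × $9,380 = $1,266,300
Remaining days: (148 − 135) × $10,860 = $141,180
Per-day component: $1,266,300 + $141,180 = $1,407,480
Base plus per-day: $135,200 + $1,407,480 = $1,542,680
The violation did not continue after notice: no 20% increase.

Civil penalty: $1,542,680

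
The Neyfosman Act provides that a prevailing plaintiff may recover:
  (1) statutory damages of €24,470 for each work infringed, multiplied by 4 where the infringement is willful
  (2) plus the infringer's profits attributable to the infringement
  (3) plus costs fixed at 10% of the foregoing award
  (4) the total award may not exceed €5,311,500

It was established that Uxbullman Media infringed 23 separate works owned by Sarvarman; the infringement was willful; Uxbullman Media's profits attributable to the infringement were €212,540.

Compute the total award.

€2,710,158

Statutory damages: 23 × €24,470 = €562,810
Multiplied by 4: 4 × €562,810 = €2,251,240
Combined award: €2,251,240 + €212,540 = €2,463,780
Costs: 10% of €2,463,780 = €246,378
Award plus costs: €2,463,780 + €246,378 = €2,710,158
Cap at €5,311,500: €2,710,158 is within the cap, no reduction.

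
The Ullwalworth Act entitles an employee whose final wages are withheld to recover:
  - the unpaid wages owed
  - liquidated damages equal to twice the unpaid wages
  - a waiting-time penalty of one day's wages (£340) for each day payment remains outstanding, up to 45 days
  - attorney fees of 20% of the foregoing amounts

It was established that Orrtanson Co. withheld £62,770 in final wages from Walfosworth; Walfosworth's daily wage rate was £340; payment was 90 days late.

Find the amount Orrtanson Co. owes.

£244,332

Doubled: 2 × £62,770 = £125,540
Penalty days: min(90, 45) = 45
Waiting-time penalty: 45 × £340 = £15,300
Subtotal: £62,770 + £125,540 + £15,300 = £203,610
Attorney fees: 20% of £203,610 = £40,722
Total award: £203,610 + £40,722 = £244,332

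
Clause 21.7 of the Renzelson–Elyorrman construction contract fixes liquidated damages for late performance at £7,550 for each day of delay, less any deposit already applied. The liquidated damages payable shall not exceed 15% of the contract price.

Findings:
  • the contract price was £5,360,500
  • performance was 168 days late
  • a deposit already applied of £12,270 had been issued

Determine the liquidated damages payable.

Per-day damages: 168 × £7,550 = £1,268,400
Less deposit already applied: £1,268,400 − £12,270 = £1,256,130
Cap: 15% of £5,360,500 = £804,075
Cap at £804,075: £1,256,130 exceeds the cap → £804,075

£804,075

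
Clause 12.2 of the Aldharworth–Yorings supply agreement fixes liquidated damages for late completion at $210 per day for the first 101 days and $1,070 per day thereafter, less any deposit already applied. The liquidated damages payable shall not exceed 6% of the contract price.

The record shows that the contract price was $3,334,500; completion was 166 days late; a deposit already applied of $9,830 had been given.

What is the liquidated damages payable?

First 101 days: 101 × $210 = $21,210
Remaining days: (166 − 101) × $1,070 = $69,550
Accrued per-day damages: $21,210 + $69,550 = $90,760
Less deposit already applied: $90,760 − $9,830 = $80,930
Cap: 6% of $3,334,500 = $200,070
Cap at $200,070: $80,930 is within the cap, no reduction.

$80,930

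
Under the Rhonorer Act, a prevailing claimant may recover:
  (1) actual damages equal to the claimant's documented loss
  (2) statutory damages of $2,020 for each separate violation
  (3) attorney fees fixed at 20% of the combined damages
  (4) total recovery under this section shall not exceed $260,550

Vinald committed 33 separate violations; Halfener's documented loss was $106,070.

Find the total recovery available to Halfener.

Statutory damages: 33 × $2,020 = $66,660
Combined damages: $106,070 + $66,660 = $172,730
Attorney fees: 20% of $172,730 = $34,546
Total before cap: $172,730 + $34,546 = $207,276
Cap at $260,550: $207,276 is within the cap, no reduction.

$207,276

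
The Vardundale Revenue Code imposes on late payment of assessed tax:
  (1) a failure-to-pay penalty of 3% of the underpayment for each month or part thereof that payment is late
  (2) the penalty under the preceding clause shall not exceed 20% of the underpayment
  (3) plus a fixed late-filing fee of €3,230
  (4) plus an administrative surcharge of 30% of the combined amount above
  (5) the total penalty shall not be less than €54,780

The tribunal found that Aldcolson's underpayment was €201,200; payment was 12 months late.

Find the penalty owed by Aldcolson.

€56,511

Accrued rate: 3% × 12 = 36%, capped at 20% → 20%
Failure-to-pay penalty: 20% of €201,200 = €40,240
Penalty before surcharge: €40,240 + €3,230 = €43,470
Administrative surcharge: 30% of €43,470 = €13,041
Total penalty: €43,470 + €13,041 = €56,511
Minimum €54,780: €56,511 meets the minimum, no increase.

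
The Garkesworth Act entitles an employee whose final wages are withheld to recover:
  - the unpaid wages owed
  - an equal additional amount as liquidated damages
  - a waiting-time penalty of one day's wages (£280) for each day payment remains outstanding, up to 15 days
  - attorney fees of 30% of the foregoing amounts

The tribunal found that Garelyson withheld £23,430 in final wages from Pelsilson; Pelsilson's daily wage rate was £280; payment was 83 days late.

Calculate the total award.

Liquidated damages (equal amount): £23,430
Penalty days: min(83, 15) = 15
Waiting-time penalty: 15 × £280 = £4,200
Subtotal: £23,430 + £23,430 + £4,200 = £51,060
Attorney fees: 30% of £51,060 = £15,318
Total award: £51,060 + £15,318 = £66,378

£66,378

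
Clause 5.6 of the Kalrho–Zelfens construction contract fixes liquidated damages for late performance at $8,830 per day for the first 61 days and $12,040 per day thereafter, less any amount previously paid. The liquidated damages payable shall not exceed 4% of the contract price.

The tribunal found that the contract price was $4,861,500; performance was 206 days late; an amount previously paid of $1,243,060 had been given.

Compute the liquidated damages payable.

Liquidated damages: $194,460

First 61 days: 61 × $8,830 = $538,630
Remaining days: (206 − 61) × $12,040 = $1,745,800
Accrued per-day damages: $538,630 + $1,745,800 = $2,284,430
Less amount previously paid: $2,284,430 − $1,243,060 = $1,041,370
Cap: 4% of $4,861,500 = $194,460
Cap at $194,460: $1,041,370 exceeds the cap → $194,460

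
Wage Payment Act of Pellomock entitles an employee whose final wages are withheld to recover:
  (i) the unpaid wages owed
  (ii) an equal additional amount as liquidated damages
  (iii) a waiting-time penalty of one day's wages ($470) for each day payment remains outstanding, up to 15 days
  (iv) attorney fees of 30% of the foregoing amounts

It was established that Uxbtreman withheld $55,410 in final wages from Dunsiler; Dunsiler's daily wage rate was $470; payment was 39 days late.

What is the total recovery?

Liquidated damages (equal amount): $55,410
Penalty days: min(39, 15) = 15
Waiting-time penalty: 15 × $470 = $7,050
Subtotal: $55,410 + $55,410 + $7,050 = $117,870
Attorney fees: 30% of $117,870 = $35,361
Total award: $117,870 + $35,361 = $153,231

$153,231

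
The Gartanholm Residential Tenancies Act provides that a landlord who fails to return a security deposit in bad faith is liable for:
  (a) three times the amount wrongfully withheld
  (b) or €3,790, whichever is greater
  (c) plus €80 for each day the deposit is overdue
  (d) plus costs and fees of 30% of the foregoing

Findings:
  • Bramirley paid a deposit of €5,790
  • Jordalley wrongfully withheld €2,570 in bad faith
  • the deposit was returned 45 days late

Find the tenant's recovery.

Recovery: €14,703

Trebled: 3 × €2,570 = €7,710
Minimum €3,790: €7,710 meets the minimum, no increase.
Late-return penalty: 45 × €80 = €3,600
Damages plus late penalty: €7,710 + €3,600 = €11,310
Costs and fees: 30% of €11,310 = €3,393
Total recovery: €11,310 + €3,393 = €14,703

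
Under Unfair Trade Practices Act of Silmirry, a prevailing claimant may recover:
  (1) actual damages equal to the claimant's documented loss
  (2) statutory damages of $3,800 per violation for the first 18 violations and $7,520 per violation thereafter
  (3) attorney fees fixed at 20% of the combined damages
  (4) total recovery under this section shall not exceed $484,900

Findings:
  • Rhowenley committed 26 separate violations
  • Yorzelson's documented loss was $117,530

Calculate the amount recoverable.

$295,308

First 18 violations: 18 × $3,800 = $68,400
Remaining violations: (26 − 18) × $7,520 = $60,160
Statutory damages: $68,400 + $60,160 = $128,560
Combined damages: $117,530 + $128,560 = $246,090
Attorney fees: 20% of $246,090 = $49,218
Total before cap: $246,090 + $49,218 = $295,308
Cap at $484,900: $295,308 is within the cap, no reduction.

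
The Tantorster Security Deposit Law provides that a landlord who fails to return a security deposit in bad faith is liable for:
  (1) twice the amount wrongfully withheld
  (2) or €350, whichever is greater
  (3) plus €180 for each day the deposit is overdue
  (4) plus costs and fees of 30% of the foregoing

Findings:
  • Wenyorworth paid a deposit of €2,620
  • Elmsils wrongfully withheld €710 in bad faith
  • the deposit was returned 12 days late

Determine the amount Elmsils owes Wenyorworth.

Doubled: 2 × €710 = €1,420
Minimum €350: €1,420 meets the minimum, no increase.
Late-return penalty: 12 × €180 = €2,160
Damages plus late penalty: €1,420 + €2,160 = €3,580
Costs and fees: 30% of €3,580 = €1,074
Total recovery: €3,580 + €1,074 = €4,654

€4,654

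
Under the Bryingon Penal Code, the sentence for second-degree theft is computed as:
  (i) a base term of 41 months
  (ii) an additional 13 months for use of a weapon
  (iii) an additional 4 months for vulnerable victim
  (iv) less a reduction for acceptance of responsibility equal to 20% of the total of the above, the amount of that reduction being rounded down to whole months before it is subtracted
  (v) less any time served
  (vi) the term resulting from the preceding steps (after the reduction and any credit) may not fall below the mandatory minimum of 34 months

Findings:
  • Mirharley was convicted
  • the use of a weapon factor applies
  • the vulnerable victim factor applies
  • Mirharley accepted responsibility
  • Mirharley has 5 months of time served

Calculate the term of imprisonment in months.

Use of a weapon enhancement: +13 months
Vulnerable victim enhancement: +4 months
Adjusted term: 41 months + 13 months + 4 months = 58 months
Acceptance of responsibility reduction: 20% of 58 months = 11 months (rounded down)
After reduction: 58 − 11 = 47 months
Less time served: 47 months − 5 months = 42 months
Minimum 34 months: 42 months meets the minimum, no increase.

42 months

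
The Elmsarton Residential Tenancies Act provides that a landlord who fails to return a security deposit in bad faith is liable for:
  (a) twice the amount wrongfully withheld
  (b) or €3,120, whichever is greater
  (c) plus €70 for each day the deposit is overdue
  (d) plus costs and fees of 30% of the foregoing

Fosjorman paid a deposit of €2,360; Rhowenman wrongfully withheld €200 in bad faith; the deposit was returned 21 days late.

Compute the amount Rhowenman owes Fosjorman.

€5,967

Doubled: 2 × €200 = €400
Minimum €3,120: €400 is below the minimum → €3,120
Late-return penalty: 21 × €70 = €1,470
Damages plus late penalty: €3,120 + €1,470 = €4,590
Costs and fees: 30% of €4,590 = €1,377
Total recovery: €4,590 + €1,377 = €5,967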